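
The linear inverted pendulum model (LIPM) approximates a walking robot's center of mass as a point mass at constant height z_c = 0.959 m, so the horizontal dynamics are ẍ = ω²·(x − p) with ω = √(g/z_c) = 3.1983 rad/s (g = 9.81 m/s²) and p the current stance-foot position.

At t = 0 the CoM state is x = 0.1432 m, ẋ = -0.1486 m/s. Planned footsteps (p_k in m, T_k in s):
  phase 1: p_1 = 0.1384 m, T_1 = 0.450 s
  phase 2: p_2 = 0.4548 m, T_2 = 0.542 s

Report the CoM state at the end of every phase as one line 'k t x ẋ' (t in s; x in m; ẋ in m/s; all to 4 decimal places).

1 0.4500 0.0566 -0.3004
2 0.9920 -0.9648 -4.3685

phase 1: p=0.1384, T=0.450, ωT=1.439235, cosh=2.227289, sinh=1.990180; start (x,ẋ)=(0.143200, -0.148600) → end (x,ẋ)=(0.056623, -0.300422)
phase 2: p=0.4548, T=0.542, ωT=1.733479, cosh=2.918489, sinh=2.741820; start (x,ẋ)=(0.056623, -0.300422) → end (x,ẋ)=(-0.964820, -4.368459)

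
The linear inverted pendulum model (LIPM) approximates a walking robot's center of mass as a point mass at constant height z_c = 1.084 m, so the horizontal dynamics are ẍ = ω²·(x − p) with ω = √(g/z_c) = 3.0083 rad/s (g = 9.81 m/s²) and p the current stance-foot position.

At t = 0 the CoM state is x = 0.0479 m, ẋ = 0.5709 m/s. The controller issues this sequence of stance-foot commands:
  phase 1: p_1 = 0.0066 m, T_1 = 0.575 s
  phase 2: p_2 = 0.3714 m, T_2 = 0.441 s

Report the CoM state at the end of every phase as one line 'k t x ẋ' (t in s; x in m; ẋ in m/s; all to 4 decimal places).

1 0.5750 0.6450 1.9997
2 1.0160 2.0875 5.4748

phase 1: p=0.0066, T=0.575, ωT=1.729772, cosh=2.908348, sinh=2.731023; start (x,ẋ)=(0.047900, 0.570900) → end (x,ẋ)=(0.644995, 1.999686)
phase 2: p=0.3714, T=0.441, ωT=1.326660, cosh=2.016899, sinh=1.751537; start (x,ẋ)=(0.644995, 1.999686) → end (x,ẋ)=(2.087500, 5.474776)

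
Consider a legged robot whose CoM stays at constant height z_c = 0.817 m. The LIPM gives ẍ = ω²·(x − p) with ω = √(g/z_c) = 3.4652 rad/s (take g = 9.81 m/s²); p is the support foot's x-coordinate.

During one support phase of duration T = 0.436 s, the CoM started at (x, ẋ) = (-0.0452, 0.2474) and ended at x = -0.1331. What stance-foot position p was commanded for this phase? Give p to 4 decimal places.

ωT = 3.4652·0.436 = 1.510827; cosh(ωT) = 2.375602, sinh(ωT) = 2.154875
x(T) = p + (x₀−p)·cosh(ωT) + (ẋ₀/ω)·sinh(ωT) ⇒ p·(1 − cosh) = x(T) − x₀·cosh − (ẋ₀/ω)·sinh
numerator   = -0.1331 − (-0.0452)·2.375602 − (0.2474/3.4652)·2.154875 = -0.179571
denominator = 1 − 2.375602 = -1.375602
p = -0.179571 / -1.375602 = 0.1305

p = 0.1305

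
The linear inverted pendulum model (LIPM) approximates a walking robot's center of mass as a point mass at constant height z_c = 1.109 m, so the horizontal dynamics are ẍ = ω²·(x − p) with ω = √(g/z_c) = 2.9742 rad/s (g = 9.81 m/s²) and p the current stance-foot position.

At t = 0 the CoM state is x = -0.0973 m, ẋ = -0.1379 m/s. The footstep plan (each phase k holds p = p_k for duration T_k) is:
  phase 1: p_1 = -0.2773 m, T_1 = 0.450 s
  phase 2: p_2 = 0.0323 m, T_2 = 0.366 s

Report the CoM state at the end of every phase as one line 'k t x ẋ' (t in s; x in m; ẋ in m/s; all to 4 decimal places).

1 0.4500 0.0072 0.6694
2 0.8160 0.2871 1.0083

phase 1: p=-0.2773, T=0.450, ωT=1.338390, cosh=2.037584, sinh=1.775316; start (x,ẋ)=(-0.097300, -0.137900) → end (x,ẋ)=(0.007152, 0.669443)
phase 2: p=0.0323, T=0.366, ωT=1.088557, cosh=1.653344, sinh=1.316642; start (x,ẋ)=(0.007152, 0.669443) → end (x,ẋ)=(0.287076, 1.008341)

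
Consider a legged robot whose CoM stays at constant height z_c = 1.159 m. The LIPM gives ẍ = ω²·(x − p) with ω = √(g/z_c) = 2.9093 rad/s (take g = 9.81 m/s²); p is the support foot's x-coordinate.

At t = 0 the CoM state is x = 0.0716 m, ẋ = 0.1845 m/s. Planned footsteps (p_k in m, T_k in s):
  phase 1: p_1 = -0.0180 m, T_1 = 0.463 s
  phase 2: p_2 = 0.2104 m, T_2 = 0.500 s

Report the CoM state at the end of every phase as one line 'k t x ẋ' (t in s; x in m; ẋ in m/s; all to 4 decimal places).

1 0.4630 0.2796 0.8461
2 0.9630 0.9557 2.3187

phase 1: p=-0.0180, T=0.463, ωT=1.347006, cosh=2.052955, sinh=1.792938; start (x,ẋ)=(0.071600, 0.184500) → end (x,ẋ)=(0.279648, 0.846141)
phase 2: p=0.2104, T=0.500, ωT=1.454650, cosh=2.258233, sinh=2.024751; start (x,ẋ)=(0.279648, 0.846141) → end (x,ẋ)=(0.955657, 2.318698)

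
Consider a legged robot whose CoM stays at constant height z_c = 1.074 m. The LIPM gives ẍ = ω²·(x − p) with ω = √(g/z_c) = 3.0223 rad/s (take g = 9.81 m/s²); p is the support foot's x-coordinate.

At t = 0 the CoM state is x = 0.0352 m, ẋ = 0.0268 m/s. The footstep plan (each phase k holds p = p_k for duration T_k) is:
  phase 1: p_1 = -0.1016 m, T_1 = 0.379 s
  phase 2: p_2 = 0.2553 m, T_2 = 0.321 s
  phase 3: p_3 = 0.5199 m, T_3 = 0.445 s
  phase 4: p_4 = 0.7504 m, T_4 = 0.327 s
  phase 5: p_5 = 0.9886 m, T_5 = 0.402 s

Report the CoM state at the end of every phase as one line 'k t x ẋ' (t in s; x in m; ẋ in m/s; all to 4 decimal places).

1 0.3790 0.1477 0.6306
2 0.7000 0.3287 0.5840
3 1.1450 0.4737 0.1631
4 1.4720 0.3897 -0.7182
5 1.8740 -0.4747 -4.0985

phase 1: p=-0.1016, T=0.379, ωT=1.145452, cosh=1.730971, sinh=1.412890; start (x,ẋ)=(0.035200, 0.026800) → end (x,ẋ)=(0.147725, 0.630550)
phase 2: p=0.2553, T=0.321, ωT=0.970158, cosh=1.508693, sinh=1.129670; start (x,ẋ)=(0.147725, 0.630550) → end (x,ẋ)=(0.328689, 0.584026)
phase 3: p=0.5199, T=0.445, ωT=1.344923, cosh=2.049226, sinh=1.788667; start (x,ẋ)=(0.328689, 0.584026) → end (x,ẋ)=(0.473705, 0.163136)
phase 4: p=0.7504, T=0.327, ωT=0.988292, cosh=1.529427, sinh=1.157215; start (x,ẋ)=(0.473705, 0.163136) → end (x,ẋ)=(0.389680, -0.718220)
phase 5: p=0.9886, T=0.402, ωT=1.214965, cosh=1.833448, sinh=1.536727; start (x,ẋ)=(0.389680, -0.718220) → end (x,ẋ)=(-0.474678, -4.098475)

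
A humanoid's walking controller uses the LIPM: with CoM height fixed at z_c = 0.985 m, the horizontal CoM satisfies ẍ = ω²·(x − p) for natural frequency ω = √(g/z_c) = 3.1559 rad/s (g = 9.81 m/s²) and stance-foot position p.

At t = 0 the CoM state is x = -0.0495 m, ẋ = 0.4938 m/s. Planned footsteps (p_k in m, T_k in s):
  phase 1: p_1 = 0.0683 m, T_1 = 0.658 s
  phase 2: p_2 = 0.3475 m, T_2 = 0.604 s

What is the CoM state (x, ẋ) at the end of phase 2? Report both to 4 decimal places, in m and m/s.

phase 1: p=0.0683, T=0.658, ωT=2.076582, cosh=4.051258, sinh=3.925900; start (x,ẋ)=(-0.049500, 0.493800) → end (x,ẋ)=(0.205343, 0.540999)
phase 2: p=0.3475, T=0.604, ωT=1.906164, cosh=3.437940, sinh=3.289291; start (x,ẋ)=(0.205343, 0.540999) → end (x,ẋ)=(0.422637, 0.384235)

x = 0.4226, ẋ = 0.3842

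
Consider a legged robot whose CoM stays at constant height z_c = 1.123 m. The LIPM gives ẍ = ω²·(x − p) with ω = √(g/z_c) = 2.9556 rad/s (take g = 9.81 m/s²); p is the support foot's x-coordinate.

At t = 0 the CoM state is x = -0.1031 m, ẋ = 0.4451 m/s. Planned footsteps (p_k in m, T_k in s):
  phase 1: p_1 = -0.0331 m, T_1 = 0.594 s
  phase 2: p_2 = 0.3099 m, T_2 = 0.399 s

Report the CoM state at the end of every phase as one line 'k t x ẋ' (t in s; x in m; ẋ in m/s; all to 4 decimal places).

1 0.5940 0.1810 0.7456
2 0.9930 0.4520 0.7663

phase 1: p=-0.0331, T=0.594, ωT=1.755626, cosh=2.979935, sinh=2.807136; start (x,ẋ)=(-0.103100, 0.445100) → end (x,ẋ)=(0.181047, 0.745595)
phase 2: p=0.3099, T=0.399, ωT=1.179284, cosh=1.779772, sinh=1.472274; start (x,ẋ)=(0.181047, 0.745595) → end (x,ẋ)=(0.451974, 0.766290)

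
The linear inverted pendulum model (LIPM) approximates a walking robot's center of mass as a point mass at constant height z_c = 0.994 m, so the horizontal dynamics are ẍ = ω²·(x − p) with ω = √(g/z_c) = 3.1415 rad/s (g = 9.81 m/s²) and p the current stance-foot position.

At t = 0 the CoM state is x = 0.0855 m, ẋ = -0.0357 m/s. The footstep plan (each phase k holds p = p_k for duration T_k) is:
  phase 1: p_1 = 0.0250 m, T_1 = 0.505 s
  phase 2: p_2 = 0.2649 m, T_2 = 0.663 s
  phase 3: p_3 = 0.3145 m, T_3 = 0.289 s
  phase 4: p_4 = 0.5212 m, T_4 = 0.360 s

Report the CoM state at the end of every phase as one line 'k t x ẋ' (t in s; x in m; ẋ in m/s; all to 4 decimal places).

phase 1: p=0.0250, T=0.505, ωT=1.586458, cosh=2.545529, sinh=2.340879; start (x,ẋ)=(0.085500, -0.035700) → end (x,ẋ)=(0.152403, 0.354034)
phase 2: p=0.2649, T=0.663, ωT=2.082815, cosh=4.075804, sinh=3.951225; start (x,ẋ)=(0.152403, 0.354034) → end (x,ẋ)=(0.251670, 0.046570)
phase 3: p=0.3145, T=0.289, ωT=0.907894, cosh=1.441234, sinh=1.037861; start (x,ẋ)=(0.251670, 0.046570) → end (x,ẋ)=(0.239332, -0.137736)
phase 4: p=0.5212, T=0.360, ωT=1.130940, cosh=1.710649, sinh=1.387919; start (x,ẋ)=(0.239332, -0.137736) → end (x,ẋ)=(-0.021829, -1.464603)

1 0.5050 0.1524 0.3540
2 1.1680 0.2517 0.0466
3 1.4570 0.2393 -0.1377
4 1.8170 -0.0218 -1.4646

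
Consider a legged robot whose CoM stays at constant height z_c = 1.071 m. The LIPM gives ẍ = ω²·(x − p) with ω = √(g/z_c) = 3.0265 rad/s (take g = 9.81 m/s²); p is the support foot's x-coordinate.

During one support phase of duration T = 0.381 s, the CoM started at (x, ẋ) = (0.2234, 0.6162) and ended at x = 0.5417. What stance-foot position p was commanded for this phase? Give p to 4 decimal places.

ωT = 3.0265·0.381 = 1.153096; cosh(ωT) = 1.741823, sinh(ωT) = 1.426165
x(T) = p + (x₀−p)·cosh(ωT) + (ẋ₀/ω)·sinh(ωT) ⇒ p·(1 − cosh) = x(T) − x₀·cosh − (ẋ₀/ω)·sinh
numerator   = 0.5417 − (0.2234)·1.741823 − (0.6162/3.0265)·1.426165 = -0.137792
denominator = 1 − 1.741823 = -0.741823
p = -0.137792 / -0.741823 = 0.1857

p = 0.1857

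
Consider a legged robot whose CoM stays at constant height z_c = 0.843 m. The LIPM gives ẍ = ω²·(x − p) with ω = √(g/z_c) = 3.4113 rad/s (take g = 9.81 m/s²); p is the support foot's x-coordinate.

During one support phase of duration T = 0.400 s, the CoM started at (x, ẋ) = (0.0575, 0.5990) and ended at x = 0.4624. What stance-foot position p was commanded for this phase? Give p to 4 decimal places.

p = -0.0197

ωT = 3.4113·0.400 = 1.364520; cosh(ωT) = 2.084674, sinh(ωT) = 1.829170
x(T) = p + (x₀−p)·cosh(ωT) + (ẋ₀/ω)·sinh(ωT) ⇒ p·(1 − cosh) = x(T) − x₀·cosh − (ẋ₀/ω)·sinh
numerator   = 0.4624 − (0.0575)·2.084674 − (0.5990/3.4113)·1.829170 = 0.021342
denominator = 1 − 2.084674 = -1.084674
p = 0.021342 / -1.084674 = -0.0197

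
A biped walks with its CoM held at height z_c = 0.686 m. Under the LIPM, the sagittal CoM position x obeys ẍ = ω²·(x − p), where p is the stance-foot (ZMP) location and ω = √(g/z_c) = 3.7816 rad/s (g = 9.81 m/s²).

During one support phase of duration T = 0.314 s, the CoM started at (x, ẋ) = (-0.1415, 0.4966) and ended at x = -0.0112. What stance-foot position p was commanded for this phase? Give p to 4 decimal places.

p = -0.0595

ωT = 3.7816·0.314 = 1.187422; cosh(ωT) = 1.791813, sinh(ωT) = 1.486806
x(T) = p + (x₀−p)·cosh(ωT) + (ẋ₀/ω)·sinh(ωT) ⇒ p·(1 − cosh) = x(T) − x₀·cosh − (ẋ₀/ω)·sinh
numerator   = -0.0112 − (-0.1415)·1.791813 − (0.4966/3.7816)·1.486806 = 0.047094
denominator = 1 − 1.791813 = -0.791813
p = 0.047094 / -0.791813 = -0.0595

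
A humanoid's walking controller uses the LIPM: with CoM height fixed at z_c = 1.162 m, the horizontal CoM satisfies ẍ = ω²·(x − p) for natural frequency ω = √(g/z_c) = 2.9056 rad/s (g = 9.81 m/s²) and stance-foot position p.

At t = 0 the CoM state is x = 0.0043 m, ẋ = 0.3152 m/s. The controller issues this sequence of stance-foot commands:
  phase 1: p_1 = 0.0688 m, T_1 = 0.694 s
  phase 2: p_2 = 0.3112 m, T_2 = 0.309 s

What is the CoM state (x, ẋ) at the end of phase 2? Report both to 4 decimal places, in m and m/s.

phase 1: p=0.0688, T=0.694, ωT=2.016486, cosh=3.822504, sinh=3.689381; start (x,ẋ)=(0.004300, 0.315200) → end (x,ẋ)=(0.222473, 0.513422)
phase 2: p=0.3112, T=0.309, ωT=0.897830, cosh=1.430863, sinh=1.023410; start (x,ẋ)=(0.222473, 0.513422) → end (x,ẋ)=(0.365082, 0.470796)

x = 0.3651, ẋ = 0.4708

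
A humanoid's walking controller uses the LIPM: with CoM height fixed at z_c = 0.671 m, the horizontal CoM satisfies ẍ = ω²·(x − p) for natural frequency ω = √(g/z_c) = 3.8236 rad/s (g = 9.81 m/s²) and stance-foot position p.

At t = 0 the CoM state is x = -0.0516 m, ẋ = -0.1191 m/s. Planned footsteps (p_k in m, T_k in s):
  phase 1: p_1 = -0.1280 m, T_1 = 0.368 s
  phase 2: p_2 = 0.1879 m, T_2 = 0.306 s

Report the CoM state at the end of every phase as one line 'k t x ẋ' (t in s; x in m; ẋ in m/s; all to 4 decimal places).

1 0.3680 -0.0224 0.3030
2 0.6740 -0.0682 -0.6357

phase 1: p=-0.1280, T=0.368, ωT=1.407085, cosh=2.164444, sinh=1.919588; start (x,ẋ)=(-0.051600, -0.119100) → end (x,ẋ)=(-0.022429, 0.302971)
phase 2: p=0.1879, T=0.306, ωT=1.170022, cosh=1.766211, sinh=1.455851; start (x,ẋ)=(-0.022429, 0.302971) → end (x,ẋ)=(-0.068228, -0.635706)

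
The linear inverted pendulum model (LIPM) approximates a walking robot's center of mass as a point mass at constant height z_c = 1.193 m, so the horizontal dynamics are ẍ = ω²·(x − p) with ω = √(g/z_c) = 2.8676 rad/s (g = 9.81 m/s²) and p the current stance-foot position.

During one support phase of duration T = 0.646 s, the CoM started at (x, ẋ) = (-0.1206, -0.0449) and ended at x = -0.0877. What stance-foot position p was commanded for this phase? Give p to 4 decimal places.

ωT = 2.8676·0.646 = 1.852470; cosh(ωT) = 3.266197, sinh(ωT) = 3.109348
x(T) = p + (x₀−p)·cosh(ωT) + (ẋ₀/ω)·sinh(ωT) ⇒ p·(1 − cosh) = x(T) − x₀·cosh − (ẋ₀/ω)·sinh
numerator   = -0.0877 − (-0.1206)·3.266197 − (-0.0449/2.8676)·3.109348 = 0.354889
denominator = 1 − 3.266197 = -2.266197
p = 0.354889 / -2.266197 = -0.1566

p = -0.1566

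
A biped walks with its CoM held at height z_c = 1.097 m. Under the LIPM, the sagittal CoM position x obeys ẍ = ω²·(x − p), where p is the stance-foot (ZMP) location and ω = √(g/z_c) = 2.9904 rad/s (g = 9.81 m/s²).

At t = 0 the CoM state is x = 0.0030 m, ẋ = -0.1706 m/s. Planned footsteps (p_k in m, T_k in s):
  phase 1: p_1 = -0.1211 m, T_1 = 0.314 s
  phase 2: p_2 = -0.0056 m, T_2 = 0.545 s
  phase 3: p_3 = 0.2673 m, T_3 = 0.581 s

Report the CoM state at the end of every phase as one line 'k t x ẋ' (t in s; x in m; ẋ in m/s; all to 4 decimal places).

phase 1: p=-0.1211, T=0.314, ωT=0.938986, cosh=1.474205, sinh=1.083181; start (x,ẋ)=(0.003000, -0.170600) → end (x,ẋ)=(0.000054, 0.150478)
phase 2: p=-0.0056, T=0.545, ωT=1.629768, cosh=2.649333, sinh=2.453358; start (x,ẋ)=(0.000054, 0.150478) → end (x,ẋ)=(0.132834, 0.440150)
phase 3: p=0.2673, T=0.581, ωT=1.737422, cosh=2.929325, sinh=2.753352; start (x,ẋ)=(0.132834, 0.440150) → end (x,ẋ)=(0.278665, 0.182200)

1 0.3140 0.0001 0.1505
2 0.8590 0.1328 0.4401
3 1.4400 0.2787 0.1822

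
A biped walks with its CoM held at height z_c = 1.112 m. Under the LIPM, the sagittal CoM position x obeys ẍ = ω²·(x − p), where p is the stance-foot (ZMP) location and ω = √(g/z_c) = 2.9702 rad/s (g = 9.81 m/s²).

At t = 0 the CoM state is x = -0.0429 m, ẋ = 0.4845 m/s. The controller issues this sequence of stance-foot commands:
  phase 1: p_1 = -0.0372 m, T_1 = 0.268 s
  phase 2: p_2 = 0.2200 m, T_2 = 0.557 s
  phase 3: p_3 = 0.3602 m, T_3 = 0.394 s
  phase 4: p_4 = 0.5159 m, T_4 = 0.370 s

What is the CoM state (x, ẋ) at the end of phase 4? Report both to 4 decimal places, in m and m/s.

x = 1.8884, ẋ = 4.2932

phase 1: p=-0.0372, T=0.268, ωT=0.796014, cosh=1.333905, sinh=0.882781; start (x,ẋ)=(-0.042900, 0.484500) → end (x,ẋ)=(0.099196, 0.631331)
phase 2: p=0.2200, T=0.557, ωT=1.654401, cosh=2.710577, sinh=2.519371; start (x,ẋ)=(0.099196, 0.631331) → end (x,ẋ)=(0.428058, 0.807295)
phase 3: p=0.3602, T=0.394, ωT=1.170259, cosh=1.766557, sinh=1.456270; start (x,ẋ)=(0.428058, 0.807295) → end (x,ẋ)=(0.875886, 1.719645)
phase 4: p=0.5159, T=0.370, ωT=1.098974, cosh=1.667149, sinh=1.333936; start (x,ẋ)=(0.875886, 1.719645) → end (x,ẋ)=(1.888354, 4.293189)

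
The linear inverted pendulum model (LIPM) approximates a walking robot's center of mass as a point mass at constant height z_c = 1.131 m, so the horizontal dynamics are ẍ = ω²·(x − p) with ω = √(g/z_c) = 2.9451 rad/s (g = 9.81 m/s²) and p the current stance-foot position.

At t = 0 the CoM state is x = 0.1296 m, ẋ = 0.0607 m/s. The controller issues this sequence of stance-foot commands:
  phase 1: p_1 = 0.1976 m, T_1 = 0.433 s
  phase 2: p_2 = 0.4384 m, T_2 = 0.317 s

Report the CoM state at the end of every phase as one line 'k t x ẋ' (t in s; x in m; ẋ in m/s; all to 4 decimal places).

1 0.4330 0.1004 -0.2133
2 0.7500 -0.1358 -1.3836

phase 1: p=0.1976, T=0.433, ωT=1.275228, cosh=1.929443, sinh=1.650076; start (x,ẋ)=(0.129600, 0.060700) → end (x,ẋ)=(0.100407, -0.213338)
phase 2: p=0.4384, T=0.317, ωT=0.933597, cosh=1.468389, sinh=1.075252; start (x,ẋ)=(0.100407, -0.213338) → end (x,ẋ)=(-0.135795, -1.383595)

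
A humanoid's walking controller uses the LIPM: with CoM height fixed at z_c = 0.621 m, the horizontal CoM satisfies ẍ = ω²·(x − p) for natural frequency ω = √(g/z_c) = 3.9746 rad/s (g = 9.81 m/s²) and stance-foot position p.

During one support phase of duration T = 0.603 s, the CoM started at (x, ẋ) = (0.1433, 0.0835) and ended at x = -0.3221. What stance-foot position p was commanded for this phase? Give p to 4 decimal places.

p = 0.2711

ωT = 3.9746·0.603 = 2.396684; cosh(ωT) = 5.538851, sinh(ωT) = 5.447831
x(T) = p + (x₀−p)·cosh(ωT) + (ẋ₀/ω)·sinh(ωT) ⇒ p·(1 − cosh) = x(T) − x₀·cosh − (ẋ₀/ω)·sinh
numerator   = -0.3221 − (0.1433)·5.538851 − (0.0835/3.9746)·5.447831 = -1.230268
denominator = 1 − 5.538851 = -4.538851
p = -1.230268 / -4.538851 = 0.2711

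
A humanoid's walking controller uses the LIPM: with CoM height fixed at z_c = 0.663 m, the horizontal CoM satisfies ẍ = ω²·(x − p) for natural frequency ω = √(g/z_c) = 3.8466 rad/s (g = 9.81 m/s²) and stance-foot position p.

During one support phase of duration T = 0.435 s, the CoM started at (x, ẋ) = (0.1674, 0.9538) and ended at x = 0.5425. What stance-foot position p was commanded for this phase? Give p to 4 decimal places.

ωT = 3.8466·0.435 = 1.673271; cosh(ωT) = 2.758602, sinh(ωT) = 2.570970
x(T) = p + (x₀−p)·cosh(ωT) + (ẋ₀/ω)·sinh(ωT) ⇒ p·(1 − cosh) = x(T) − x₀·cosh − (ẋ₀/ω)·sinh
numerator   = 0.5425 − (0.1674)·2.758602 − (0.9538/3.8466)·2.570970 = -0.556786
denominator = 1 − 2.758602 = -1.758602
p = -0.556786 / -1.758602 = 0.3166

p = 0.3166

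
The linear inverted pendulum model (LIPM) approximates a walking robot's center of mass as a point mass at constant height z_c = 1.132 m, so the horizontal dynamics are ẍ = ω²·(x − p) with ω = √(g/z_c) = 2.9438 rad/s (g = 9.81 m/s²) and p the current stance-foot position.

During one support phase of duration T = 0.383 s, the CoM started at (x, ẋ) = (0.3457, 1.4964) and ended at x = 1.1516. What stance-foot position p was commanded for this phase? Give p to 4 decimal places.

ωT = 2.9438·0.383 = 1.127475; cosh(ωT) = 1.705850, sinh(ωT) = 1.382001
x(T) = p + (x₀−p)·cosh(ωT) + (ẋ₀/ω)·sinh(ωT) ⇒ p·(1 − cosh) = x(T) − x₀·cosh − (ẋ₀/ω)·sinh
numerator   = 1.1516 − (0.3457)·1.705850 − (1.4964/2.9438)·1.382001 = -0.140615
denominator = 1 − 1.705850 = -0.705850
p = -0.140615 / -0.705850 = 0.1992

p = 0.1992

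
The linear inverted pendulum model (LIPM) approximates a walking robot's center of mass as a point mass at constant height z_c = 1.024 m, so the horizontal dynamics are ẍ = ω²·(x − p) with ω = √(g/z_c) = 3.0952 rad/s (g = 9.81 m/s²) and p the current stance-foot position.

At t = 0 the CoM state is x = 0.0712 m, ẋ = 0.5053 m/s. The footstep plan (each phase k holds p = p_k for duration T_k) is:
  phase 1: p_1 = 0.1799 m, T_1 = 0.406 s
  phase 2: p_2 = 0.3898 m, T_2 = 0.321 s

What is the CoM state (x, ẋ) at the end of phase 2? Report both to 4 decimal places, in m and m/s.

x = 0.3120, ẋ = 0.0885

phase 1: p=0.1799, T=0.406, ωT=1.256651, cosh=1.899120, sinh=1.614515; start (x,ẋ)=(0.071200, 0.505300) → end (x,ẋ)=(0.237040, 0.416425)
phase 2: p=0.3898, T=0.321, ωT=0.993559, cosh=1.535543, sinh=1.165287; start (x,ẋ)=(0.237040, 0.416425) → end (x,ẋ)=(0.312006, 0.088463)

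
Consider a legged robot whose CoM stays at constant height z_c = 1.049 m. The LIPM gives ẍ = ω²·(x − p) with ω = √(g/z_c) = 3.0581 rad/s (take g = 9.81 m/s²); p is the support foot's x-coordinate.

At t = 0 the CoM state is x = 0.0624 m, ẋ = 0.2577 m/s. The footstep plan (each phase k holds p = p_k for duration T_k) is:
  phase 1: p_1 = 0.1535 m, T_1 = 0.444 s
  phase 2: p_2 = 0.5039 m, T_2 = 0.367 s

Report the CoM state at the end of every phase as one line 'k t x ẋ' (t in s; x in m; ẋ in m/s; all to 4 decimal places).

phase 1: p=0.1535, T=0.444, ωT=1.357796, cosh=2.072422, sinh=1.815195; start (x,ẋ)=(0.062400, 0.257700) → end (x,ẋ)=(0.117665, 0.028363)
phase 2: p=0.5039, T=0.367, ωT=1.122323, cosh=1.698752, sinh=1.373229; start (x,ẋ)=(0.117665, 0.028363) → end (x,ẋ)=(-0.139481, -1.573801)

1 0.4440 0.1177 0.0284
2 0.8110 -0.1395 -1.5738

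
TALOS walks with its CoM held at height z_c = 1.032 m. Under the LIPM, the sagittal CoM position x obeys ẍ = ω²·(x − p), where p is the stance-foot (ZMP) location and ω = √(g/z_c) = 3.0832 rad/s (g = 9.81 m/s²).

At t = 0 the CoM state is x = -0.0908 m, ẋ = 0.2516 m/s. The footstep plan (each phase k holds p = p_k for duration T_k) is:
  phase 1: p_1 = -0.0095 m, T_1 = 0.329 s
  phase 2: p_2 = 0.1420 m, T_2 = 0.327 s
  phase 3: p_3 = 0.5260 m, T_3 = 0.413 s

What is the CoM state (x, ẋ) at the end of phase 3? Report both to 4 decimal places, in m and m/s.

x = -0.9621, ẋ = -4.1905

phase 1: p=-0.0095, T=0.329, ωT=1.014373, cosh=1.560132, sinh=1.197502; start (x,ẋ)=(-0.090800, 0.251600) → end (x,ẋ)=(-0.038618, 0.092358)
phase 2: p=0.1420, T=0.327, ωT=1.008206, cosh=1.552777, sinh=1.187904; start (x,ẋ)=(-0.038618, 0.092358) → end (x,ẋ)=(-0.102876, -0.518111)
phase 3: p=0.5260, T=0.413, ωT=1.273362, cosh=1.926366, sinh=1.646477; start (x,ẋ)=(-0.102876, -0.518111) → end (x,ẋ)=(-0.962124, -4.190508)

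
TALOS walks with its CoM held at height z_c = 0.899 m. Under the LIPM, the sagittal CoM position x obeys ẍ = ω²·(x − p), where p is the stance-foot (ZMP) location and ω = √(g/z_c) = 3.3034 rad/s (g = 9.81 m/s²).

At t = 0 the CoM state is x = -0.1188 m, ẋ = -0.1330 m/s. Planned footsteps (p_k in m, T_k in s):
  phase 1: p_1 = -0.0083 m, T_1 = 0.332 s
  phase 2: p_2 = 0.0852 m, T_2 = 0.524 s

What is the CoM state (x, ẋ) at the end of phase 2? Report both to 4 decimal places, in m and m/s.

x = -1.4636, ẋ = -5.0477

phase 1: p=-0.0083, T=0.332, ωT=1.096729, cosh=1.664158, sinh=1.330197; start (x,ẋ)=(-0.118800, -0.133000) → end (x,ẋ)=(-0.245745, -0.706889)
phase 2: p=0.0852, T=0.524, ωT=1.730982, cosh=2.911652, sinh=2.734542; start (x,ẋ)=(-0.245745, -0.706889) → end (x,ẋ)=(-1.463557, -5.047737)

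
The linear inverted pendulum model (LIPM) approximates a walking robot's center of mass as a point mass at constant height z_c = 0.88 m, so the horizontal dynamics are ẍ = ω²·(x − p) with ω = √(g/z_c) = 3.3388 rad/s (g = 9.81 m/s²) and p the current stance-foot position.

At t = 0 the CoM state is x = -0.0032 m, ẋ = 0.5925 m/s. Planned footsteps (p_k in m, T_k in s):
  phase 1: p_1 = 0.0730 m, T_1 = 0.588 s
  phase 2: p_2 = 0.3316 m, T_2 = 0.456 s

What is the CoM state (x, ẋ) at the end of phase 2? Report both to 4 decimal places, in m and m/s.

x = 1.3597, ẋ = 3.6468

phase 1: p=0.0730, T=0.588, ωT=1.963214, cosh=3.631295, sinh=3.490889; start (x,ẋ)=(-0.003200, 0.592500) → end (x,ẋ)=(0.415785, 1.263402)
phase 2: p=0.3316, T=0.456, ωT=1.522493, cosh=2.400902, sinh=2.182735; start (x,ẋ)=(0.415785, 1.263402) → end (x,ẋ)=(1.359667, 3.646821)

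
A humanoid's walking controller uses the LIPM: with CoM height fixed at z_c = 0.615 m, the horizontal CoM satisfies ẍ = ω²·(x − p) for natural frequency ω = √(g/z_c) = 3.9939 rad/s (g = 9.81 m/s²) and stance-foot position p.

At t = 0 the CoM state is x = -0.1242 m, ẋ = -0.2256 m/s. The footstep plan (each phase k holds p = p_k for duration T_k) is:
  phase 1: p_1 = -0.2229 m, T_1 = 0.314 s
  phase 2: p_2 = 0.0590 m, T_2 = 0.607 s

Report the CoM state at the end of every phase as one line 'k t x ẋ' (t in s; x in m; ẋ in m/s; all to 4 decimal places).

1 0.3140 -0.1268 0.2070
2 0.9210 -0.7080 -2.9792

phase 1: p=-0.2229, T=0.314, ωT=1.254085, cosh=1.894983, sinh=1.609646; start (x,ẋ)=(-0.124200, -0.225600) → end (x,ẋ)=(-0.126788, 0.207011)
phase 2: p=0.0590, T=0.607, ωT=2.424297, cosh=5.691415, sinh=5.602875; start (x,ẋ)=(-0.126788, 0.207011) → end (x,ẋ)=(-0.707989, -2.979250)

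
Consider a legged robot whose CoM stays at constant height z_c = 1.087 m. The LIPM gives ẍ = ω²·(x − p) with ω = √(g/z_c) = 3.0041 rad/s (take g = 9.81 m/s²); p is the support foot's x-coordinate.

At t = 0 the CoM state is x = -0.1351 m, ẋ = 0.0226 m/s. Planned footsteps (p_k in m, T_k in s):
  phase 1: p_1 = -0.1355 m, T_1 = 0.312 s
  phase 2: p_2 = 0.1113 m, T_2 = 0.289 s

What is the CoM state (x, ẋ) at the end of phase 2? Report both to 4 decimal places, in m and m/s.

x = -0.2110, ẋ = -0.6535

phase 1: p=-0.1355, T=0.312, ωT=0.937279, cosh=1.472359, sinh=1.080667; start (x,ẋ)=(-0.135100, 0.022600) → end (x,ẋ)=(-0.126781, 0.034574)
phase 2: p=0.1113, T=0.289, ωT=0.868185, cosh=1.401147, sinh=0.981435; start (x,ẋ)=(-0.126781, 0.034574) → end (x,ẋ)=(-0.210992, -0.653498)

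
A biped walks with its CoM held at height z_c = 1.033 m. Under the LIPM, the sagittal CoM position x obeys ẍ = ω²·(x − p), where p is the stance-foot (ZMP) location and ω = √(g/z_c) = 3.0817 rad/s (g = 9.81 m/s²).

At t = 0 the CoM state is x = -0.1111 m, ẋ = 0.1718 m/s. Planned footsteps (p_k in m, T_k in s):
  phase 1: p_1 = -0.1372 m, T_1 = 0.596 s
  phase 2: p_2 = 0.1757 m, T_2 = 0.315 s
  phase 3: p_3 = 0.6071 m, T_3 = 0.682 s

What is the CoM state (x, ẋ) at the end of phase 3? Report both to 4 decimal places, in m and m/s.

phase 1: p=-0.1372, T=0.596, ωT=1.836693, cosh=3.217547, sinh=3.058204; start (x,ẋ)=(-0.111100, 0.171800) → end (x,ẋ)=(0.117268, 0.798753)
phase 2: p=0.1757, T=0.315, ωT=0.970736, cosh=1.509345, sinh=1.130541; start (x,ẋ)=(0.117268, 0.798753) → end (x,ẋ)=(0.380534, 1.002018)
phase 3: p=0.6071, T=0.682, ωT=2.101719, cosh=4.151234, sinh=4.028988; start (x,ẋ)=(0.380534, 1.002018) → end (x,ẋ)=(0.976600, 1.346534)

x = 0.9766, ẋ = 1.3465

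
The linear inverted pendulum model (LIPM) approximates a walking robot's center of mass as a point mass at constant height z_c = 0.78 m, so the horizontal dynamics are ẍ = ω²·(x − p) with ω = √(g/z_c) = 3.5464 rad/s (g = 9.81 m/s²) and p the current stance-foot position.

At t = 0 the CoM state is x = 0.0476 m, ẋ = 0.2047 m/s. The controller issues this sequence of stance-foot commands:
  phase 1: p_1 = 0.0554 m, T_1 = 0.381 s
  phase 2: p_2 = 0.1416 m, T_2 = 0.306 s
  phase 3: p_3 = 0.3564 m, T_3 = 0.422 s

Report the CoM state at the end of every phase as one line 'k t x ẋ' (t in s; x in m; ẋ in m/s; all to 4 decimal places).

1 0.3810 0.1433 0.3719
2 0.6870 0.2819 0.6213
3 1.1090 0.5534 0.8968

phase 1: p=0.0554, T=0.381, ωT=1.351178, cosh=2.060454, sinh=1.801519; start (x,ẋ)=(0.047600, 0.204700) → end (x,ẋ)=(0.143313, 0.371942)
phase 2: p=0.1416, T=0.306, ωT=1.085198, cosh=1.648931, sinh=1.311096; start (x,ẋ)=(0.143313, 0.371942) → end (x,ẋ)=(0.281931, 0.621271)
phase 3: p=0.3564, T=0.422, ωT=1.496581, cosh=2.345143, sinh=2.121249; start (x,ẋ)=(0.281931, 0.621271) → end (x,ẋ)=(0.553367, 0.896752)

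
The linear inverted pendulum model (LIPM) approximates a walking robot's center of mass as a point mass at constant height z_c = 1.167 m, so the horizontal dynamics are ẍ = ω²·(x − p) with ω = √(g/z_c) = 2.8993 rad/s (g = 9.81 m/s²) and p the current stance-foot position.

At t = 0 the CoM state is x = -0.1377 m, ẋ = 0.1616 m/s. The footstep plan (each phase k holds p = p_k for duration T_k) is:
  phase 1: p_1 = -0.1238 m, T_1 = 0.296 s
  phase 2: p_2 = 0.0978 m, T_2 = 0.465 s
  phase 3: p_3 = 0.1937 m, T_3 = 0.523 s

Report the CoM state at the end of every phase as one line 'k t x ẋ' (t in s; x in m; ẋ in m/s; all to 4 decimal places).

phase 1: p=-0.1238, T=0.296, ωT=0.858193, cosh=1.391411, sinh=0.967483; start (x,ẋ)=(-0.137700, 0.161600) → end (x,ẋ)=(-0.089215, 0.185862)
phase 2: p=0.0978, T=0.465, ωT=1.348175, cosh=2.055052, sinh=1.795338; start (x,ẋ)=(-0.089215, 0.185862) → end (x,ẋ)=(-0.171435, -0.591501)
phase 3: p=0.1937, T=0.523, ωT=1.516334, cosh=2.387504, sinh=2.167989; start (x,ẋ)=(-0.171435, -0.591501) → end (x,ẋ)=(-1.120363, -3.707320)

1 0.2960 -0.0892 0.1859
2 0.7610 -0.1714 -0.5915
3 1.2840 -1.1204 -3.7073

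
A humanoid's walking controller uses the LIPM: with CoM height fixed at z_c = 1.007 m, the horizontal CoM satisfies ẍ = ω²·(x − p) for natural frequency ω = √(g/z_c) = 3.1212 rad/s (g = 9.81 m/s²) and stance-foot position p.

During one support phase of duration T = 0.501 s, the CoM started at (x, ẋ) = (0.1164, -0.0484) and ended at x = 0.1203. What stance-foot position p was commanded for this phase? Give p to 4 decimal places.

p = 0.0901

ωT = 3.1212·0.501 = 1.563721; cosh(ωT) = 2.492959, sinh(ωT) = 2.283604
x(T) = p + (x₀−p)·cosh(ωT) + (ẋ₀/ω)·sinh(ωT) ⇒ p·(1 − cosh) = x(T) − x₀·cosh − (ẋ₀/ω)·sinh
numerator   = 0.1203 − (0.1164)·2.492959 − (-0.0484/3.1212)·2.283604 = -0.134469
denominator = 1 − 2.492959 = -1.492959
p = -0.134469 / -1.492959 = 0.0901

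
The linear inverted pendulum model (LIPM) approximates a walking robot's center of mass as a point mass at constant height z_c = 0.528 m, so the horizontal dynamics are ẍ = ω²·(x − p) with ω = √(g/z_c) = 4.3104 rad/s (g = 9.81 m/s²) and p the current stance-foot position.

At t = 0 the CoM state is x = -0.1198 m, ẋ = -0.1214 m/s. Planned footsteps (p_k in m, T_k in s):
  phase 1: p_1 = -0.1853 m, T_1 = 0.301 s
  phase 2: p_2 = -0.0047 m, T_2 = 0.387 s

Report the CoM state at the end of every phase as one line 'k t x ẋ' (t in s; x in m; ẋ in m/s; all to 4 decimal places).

phase 1: p=-0.1853, T=0.301, ωT=1.297430, cosh=1.966557, sinh=1.693324; start (x,ẋ)=(-0.119800, -0.121400) → end (x,ẋ)=(-0.104182, 0.239338)
phase 2: p=-0.0047, T=0.387, ωT=1.668125, cosh=2.745408, sinh=2.556808; start (x,ẋ)=(-0.104182, 0.239338) → end (x,ẋ)=(-0.135850, -0.439297)

1 0.3010 -0.1042 0.2393
2 0.6880 -0.1359 -0.4393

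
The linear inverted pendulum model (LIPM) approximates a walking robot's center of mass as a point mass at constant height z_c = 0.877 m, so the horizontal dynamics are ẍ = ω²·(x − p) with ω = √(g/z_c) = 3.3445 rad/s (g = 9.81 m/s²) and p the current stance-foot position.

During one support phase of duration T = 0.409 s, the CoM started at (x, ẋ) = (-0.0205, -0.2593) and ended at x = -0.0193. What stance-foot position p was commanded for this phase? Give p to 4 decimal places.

ωT = 3.3445·0.409 = 1.367900; cosh(ωT) = 2.090869, sinh(ωT) = 1.836228
x(T) = p + (x₀−p)·cosh(ωT) + (ẋ₀/ω)·sinh(ωT) ⇒ p·(1 − cosh) = x(T) − x₀·cosh − (ẋ₀/ω)·sinh
numerator   = -0.0193 − (-0.0205)·2.090869 − (-0.2593/3.3445)·1.836228 = 0.165926
denominator = 1 − 2.090869 = -1.090869
p = 0.165926 / -1.090869 = -0.1521

p = -0.1521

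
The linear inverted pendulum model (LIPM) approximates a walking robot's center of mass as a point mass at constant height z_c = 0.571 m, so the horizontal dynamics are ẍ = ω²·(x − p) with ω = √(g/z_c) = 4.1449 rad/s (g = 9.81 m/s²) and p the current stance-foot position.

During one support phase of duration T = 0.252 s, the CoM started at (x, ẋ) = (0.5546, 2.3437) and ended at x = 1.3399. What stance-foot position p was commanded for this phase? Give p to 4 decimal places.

p = 0.4184

ωT = 4.1449·0.252 = 1.044515; cosh(ωT) = 1.596941, sinh(ωT) = 1.245078
x(T) = p + (x₀−p)·cosh(ωT) + (ẋ₀/ω)·sinh(ωT) ⇒ p·(1 − cosh) = x(T) − x₀·cosh − (ẋ₀/ω)·sinh
numerator   = 1.3399 − (0.5546)·1.596941 − (2.3437/4.1449)·1.245078 = -0.249783
denominator = 1 − 1.596941 = -0.596941
p = -0.249783 / -0.596941 = 0.4184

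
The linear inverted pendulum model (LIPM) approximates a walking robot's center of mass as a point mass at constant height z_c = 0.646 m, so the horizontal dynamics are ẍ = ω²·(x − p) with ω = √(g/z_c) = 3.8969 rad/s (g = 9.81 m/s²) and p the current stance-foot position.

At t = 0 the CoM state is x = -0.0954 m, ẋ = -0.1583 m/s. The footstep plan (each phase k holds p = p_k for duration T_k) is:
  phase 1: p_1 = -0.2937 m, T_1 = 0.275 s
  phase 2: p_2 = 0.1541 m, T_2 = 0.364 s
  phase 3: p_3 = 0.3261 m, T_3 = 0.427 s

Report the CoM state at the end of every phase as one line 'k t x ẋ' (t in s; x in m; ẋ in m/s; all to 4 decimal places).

1 0.2750 -0.0226 0.7377
2 0.6390 0.1359 0.2744
3 1.0660 -0.0147 -1.1359

phase 1: p=-0.2937, T=0.275, ωT=1.071648, cosh=1.631315, sinh=1.288871; start (x,ẋ)=(-0.095400, -0.158300) → end (x,ẋ)=(-0.022567, 0.737745)
phase 2: p=0.1541, T=0.364, ωT=1.418472, cosh=2.186443, sinh=1.944359; start (x,ẋ)=(-0.022567, 0.737745) → end (x,ẋ)=(0.135926, 0.274438)
phase 3: p=0.3261, T=0.427, ωT=1.663976, cosh=2.734825, sinh=2.545440; start (x,ẋ)=(0.135926, 0.274438) → end (x,ẋ)=(-0.014730, -1.135857)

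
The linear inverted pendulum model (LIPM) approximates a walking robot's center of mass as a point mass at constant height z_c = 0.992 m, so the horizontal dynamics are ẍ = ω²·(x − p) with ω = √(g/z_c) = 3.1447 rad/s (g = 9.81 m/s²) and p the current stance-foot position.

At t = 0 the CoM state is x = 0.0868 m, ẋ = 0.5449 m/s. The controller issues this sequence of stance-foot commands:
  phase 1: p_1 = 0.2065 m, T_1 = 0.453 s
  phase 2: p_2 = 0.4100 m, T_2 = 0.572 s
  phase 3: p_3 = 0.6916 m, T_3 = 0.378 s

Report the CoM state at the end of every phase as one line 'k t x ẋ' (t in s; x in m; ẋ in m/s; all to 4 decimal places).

1 0.4530 0.2826 0.4609
2 1.0250 0.4452 0.2533
3 1.4030 0.3696 -0.6994

phase 1: p=0.2065, T=0.453, ωT=1.424549, cosh=2.198300, sinh=1.957683; start (x,ẋ)=(0.086800, 0.544900) → end (x,ẋ)=(0.282582, 0.460941)
phase 2: p=0.4100, T=0.572, ωT=1.798768, cosh=3.103852, sinh=2.938349; start (x,ẋ)=(0.282582, 0.460941) → end (x,ẋ)=(0.445210, 0.253326)
phase 3: p=0.6916, T=0.378, ωT=1.188697, cosh=1.793709, sinh=1.489091; start (x,ẋ)=(0.445210, 0.253326) → end (x,ẋ)=(0.369603, -0.699390)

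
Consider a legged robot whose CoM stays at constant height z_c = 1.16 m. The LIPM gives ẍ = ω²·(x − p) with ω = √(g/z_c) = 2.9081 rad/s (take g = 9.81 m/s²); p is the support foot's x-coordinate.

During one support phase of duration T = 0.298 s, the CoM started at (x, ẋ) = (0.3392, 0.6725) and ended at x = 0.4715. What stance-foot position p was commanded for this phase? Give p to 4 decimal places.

p = 0.5748

ωT = 2.9081·0.298 = 0.866614; cosh(ωT) = 1.399607, sinh(ωT) = 0.979235
x(T) = p + (x₀−p)·cosh(ωT) + (ẋ₀/ω)·sinh(ωT) ⇒ p·(1 − cosh) = x(T) − x₀·cosh − (ẋ₀/ω)·sinh
numerator   = 0.4715 − (0.3392)·1.399607 − (0.6725/2.9081)·0.979235 = -0.229695
denominator = 1 − 1.399607 = -0.399607
p = -0.229695 / -0.399607 = 0.5748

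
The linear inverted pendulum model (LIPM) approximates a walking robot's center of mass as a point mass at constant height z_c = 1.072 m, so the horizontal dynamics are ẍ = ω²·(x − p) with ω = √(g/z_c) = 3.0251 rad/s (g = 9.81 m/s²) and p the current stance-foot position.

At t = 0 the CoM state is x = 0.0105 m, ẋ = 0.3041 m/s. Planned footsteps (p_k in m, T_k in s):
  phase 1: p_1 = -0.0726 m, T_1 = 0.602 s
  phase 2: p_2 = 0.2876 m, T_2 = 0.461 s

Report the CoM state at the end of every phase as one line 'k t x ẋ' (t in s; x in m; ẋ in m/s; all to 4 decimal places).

1 0.6020 0.4933 1.7204
2 1.0630 1.8042 4.8602

phase 1: p=-0.0726, T=0.602, ωT=1.821110, cosh=3.170280, sinh=3.008434; start (x,ẋ)=(0.010500, 0.304100) → end (x,ẋ)=(0.493275, 1.720360)
phase 2: p=0.2876, T=0.461, ωT=1.394571, cosh=2.140592, sinh=1.892652; start (x,ẋ)=(0.493275, 1.720360) → end (x,ẋ)=(1.804208, 4.860172)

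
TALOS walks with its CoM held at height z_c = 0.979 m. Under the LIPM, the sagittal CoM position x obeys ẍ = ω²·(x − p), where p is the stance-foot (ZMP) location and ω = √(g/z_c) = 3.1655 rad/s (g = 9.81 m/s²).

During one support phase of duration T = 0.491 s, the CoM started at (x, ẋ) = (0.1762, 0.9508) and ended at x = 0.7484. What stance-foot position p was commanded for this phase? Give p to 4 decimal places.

ωT = 3.1655·0.491 = 1.554261; cosh(ωT) = 2.471466, sinh(ωT) = 2.260120
x(T) = p + (x₀−p)·cosh(ωT) + (ẋ₀/ω)·sinh(ωT) ⇒ p·(1 − cosh) = x(T) − x₀·cosh − (ẋ₀/ω)·sinh
numerator   = 0.7484 − (0.1762)·2.471466 − (0.9508/3.1655)·2.260120 = -0.365929
denominator = 1 − 2.471466 = -1.471466
p = -0.365929 / -1.471466 = 0.2487

p = 0.2487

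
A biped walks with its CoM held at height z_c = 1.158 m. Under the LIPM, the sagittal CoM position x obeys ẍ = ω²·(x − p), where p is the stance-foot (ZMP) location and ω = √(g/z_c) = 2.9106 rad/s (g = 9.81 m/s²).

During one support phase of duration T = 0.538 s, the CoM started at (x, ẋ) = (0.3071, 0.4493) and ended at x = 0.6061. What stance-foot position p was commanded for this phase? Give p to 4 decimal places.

p = 0.3434

ωT = 2.9106·0.538 = 1.565903; cosh(ωT) = 2.497947, sinh(ωT) = 2.289048
x(T) = p + (x₀−p)·cosh(ωT) + (ẋ₀/ω)·sinh(ωT) ⇒ p·(1 − cosh) = x(T) − x₀·cosh − (ẋ₀/ω)·sinh
numerator   = 0.6061 − (0.3071)·2.497947 − (0.4493/2.9106)·2.289048 = -0.514372
denominator = 1 − 2.497947 = -1.497947
p = -0.514372 / -1.497947 = 0.3434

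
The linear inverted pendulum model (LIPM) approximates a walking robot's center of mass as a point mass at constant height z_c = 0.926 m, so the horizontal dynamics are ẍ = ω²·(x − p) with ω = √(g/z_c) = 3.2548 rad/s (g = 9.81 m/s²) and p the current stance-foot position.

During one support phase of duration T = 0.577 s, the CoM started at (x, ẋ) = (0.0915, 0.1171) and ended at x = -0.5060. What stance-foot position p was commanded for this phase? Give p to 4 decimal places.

ωT = 3.2548·0.577 = 1.878020; cosh(ωT) = 3.346716, sinh(ωT) = 3.193823
x(T) = p + (x₀−p)·cosh(ωT) + (ẋ₀/ω)·sinh(ωT) ⇒ p·(1 − cosh) = x(T) − x₀·cosh − (ẋ₀/ω)·sinh
numerator   = -0.5060 − (0.0915)·3.346716 − (0.1171/3.2548)·3.193823 = -0.927131
denominator = 1 − 3.346716 = -2.346716
p = -0.927131 / -2.346716 = 0.3951

p = 0.3951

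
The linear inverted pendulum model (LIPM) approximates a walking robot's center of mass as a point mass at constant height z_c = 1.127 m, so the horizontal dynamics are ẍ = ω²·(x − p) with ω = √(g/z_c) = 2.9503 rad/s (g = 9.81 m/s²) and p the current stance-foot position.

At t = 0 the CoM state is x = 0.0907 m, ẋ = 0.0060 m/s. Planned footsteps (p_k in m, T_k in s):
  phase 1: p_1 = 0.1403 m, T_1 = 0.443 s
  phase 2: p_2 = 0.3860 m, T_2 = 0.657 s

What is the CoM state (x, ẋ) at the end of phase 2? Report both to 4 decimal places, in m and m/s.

x = -1.0967, ẋ = -4.2641

phase 1: p=0.1403, T=0.443, ωT=1.306983, cosh=1.982822, sinh=1.712187; start (x,ẋ)=(0.090700, 0.006000) → end (x,ẋ)=(0.045434, -0.238656)
phase 2: p=0.3860, T=0.657, ωT=1.938347, cosh=3.545600, sinh=3.401658; start (x,ẋ)=(0.045434, -0.238656) → end (x,ẋ)=(-1.096677, -4.264067)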